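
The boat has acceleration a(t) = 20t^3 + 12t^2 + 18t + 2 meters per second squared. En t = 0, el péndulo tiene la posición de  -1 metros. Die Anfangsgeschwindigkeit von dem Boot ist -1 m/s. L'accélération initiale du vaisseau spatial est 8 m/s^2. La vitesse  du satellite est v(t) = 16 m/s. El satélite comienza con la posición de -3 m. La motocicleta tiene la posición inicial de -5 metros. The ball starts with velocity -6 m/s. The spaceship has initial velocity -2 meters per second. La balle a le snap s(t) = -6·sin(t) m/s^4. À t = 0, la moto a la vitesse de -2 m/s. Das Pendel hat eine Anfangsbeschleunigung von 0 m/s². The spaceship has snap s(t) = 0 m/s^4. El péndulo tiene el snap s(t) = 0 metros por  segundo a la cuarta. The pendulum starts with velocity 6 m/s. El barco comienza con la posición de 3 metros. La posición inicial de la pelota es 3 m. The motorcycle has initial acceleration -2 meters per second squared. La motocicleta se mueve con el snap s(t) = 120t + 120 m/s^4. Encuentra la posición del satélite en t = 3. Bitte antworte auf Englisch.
Starting from velocity v(t) = 16, we take 1 antiderivative. The antiderivative of velocity is position. Using x(0) = -3, we get x(t) = 16·t - 3. We have position x(t) = 16·t - 3. Substituting t = 3: x(3) = 45.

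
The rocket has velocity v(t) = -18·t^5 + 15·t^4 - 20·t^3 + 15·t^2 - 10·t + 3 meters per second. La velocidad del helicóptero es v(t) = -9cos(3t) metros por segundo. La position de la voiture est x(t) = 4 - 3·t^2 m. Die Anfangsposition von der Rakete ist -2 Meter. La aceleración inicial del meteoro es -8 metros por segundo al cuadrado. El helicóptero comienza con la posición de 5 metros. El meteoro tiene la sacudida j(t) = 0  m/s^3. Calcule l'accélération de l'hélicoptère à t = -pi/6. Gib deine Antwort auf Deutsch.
Ausgehend von der Geschwindigkeit v(t) = -9·cos(3·t), nehmen wir 1 Ableitung. Durch Ableiten von der Geschwindigkeit erhalten wir die Beschleunigung: a(t) = 27·sin(3·t). Mit a(t) = 27·sin(3·t) und Einsetzen von t = -pi/6, finden wir a = -27.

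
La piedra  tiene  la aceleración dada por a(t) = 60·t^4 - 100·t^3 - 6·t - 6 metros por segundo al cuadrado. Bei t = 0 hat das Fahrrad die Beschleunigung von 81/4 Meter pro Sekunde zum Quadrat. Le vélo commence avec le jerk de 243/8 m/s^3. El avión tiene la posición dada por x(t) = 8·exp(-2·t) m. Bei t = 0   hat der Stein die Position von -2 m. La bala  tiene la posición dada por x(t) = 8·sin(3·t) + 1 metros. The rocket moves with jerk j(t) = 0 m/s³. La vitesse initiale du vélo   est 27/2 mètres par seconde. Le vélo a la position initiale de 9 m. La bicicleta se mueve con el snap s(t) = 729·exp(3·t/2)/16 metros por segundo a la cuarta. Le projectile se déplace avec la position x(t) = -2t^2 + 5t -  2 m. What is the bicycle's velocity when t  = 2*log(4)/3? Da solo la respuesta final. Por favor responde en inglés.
The velocity at t = 2*log(4)/3 is v = 54.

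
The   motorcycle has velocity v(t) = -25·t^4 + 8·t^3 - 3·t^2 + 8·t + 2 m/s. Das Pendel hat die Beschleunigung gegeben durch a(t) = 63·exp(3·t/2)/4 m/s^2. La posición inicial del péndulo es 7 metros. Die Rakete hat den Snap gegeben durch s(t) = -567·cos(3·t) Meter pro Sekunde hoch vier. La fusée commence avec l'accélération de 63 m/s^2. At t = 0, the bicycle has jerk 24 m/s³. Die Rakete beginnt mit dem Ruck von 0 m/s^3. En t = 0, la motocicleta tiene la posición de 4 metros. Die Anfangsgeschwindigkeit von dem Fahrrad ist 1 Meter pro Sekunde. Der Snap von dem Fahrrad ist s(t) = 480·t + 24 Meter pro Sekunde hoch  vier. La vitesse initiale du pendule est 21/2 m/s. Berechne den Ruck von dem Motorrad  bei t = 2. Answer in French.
En partant de la vitesse v(t) = -25·t^4 + 8·t^3 - 3·t^2 + 8·t + 2, nous prenons 2 dérivées. En prenant d/dt de v(t), nous trouvons a(t) = -100·t^3 + 24·t^2 - 6·t + 8. La dérivée de l'accélération donne le jerk: j(t) = -300·t^2 + 48·t - 6. De l'équation du jerk j(t) = -300·t^2 + 48·t - 6, nous substituons t = 2 pour obtenir j = -1110.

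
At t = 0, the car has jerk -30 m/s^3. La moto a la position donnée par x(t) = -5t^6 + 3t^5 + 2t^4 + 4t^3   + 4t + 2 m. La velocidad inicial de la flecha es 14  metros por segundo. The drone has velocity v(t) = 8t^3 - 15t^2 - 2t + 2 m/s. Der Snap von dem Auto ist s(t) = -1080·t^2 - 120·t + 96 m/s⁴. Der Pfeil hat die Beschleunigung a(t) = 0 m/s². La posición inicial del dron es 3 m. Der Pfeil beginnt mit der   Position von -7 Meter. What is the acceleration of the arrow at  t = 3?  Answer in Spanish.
De la ecuación de la aceleración a(t) = 0, sustituimos t = 3 para obtener a = 0.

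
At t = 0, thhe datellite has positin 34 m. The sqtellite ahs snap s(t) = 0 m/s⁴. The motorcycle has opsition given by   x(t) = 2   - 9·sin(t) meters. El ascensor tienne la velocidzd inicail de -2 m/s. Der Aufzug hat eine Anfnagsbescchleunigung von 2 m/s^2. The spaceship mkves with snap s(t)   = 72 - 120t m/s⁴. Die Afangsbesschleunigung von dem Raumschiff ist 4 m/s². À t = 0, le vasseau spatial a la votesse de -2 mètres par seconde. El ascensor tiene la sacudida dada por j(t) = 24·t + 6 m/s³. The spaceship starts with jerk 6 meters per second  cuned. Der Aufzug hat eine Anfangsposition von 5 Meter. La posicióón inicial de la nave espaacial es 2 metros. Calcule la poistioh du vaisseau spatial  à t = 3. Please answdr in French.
En partant du snap s(t) = 72 - 120·t, nous prenons 4 intégrales. En intégrant le snap et en utilisant la condition initiale j(0) = 6, nous obtenons j(t) = -60·t^2 + 72·t + 6. L'intégrale du jerk, avec a(0) = 4, donne l'accélération: a(t) = -20·t^3 + 36·t^2 + 6·t + 4. En intégrant l'accélération et en utilisant la condition initiale v(0) = -2, nous obtenons v(t) = -5·t^4 + 12·t^3 + 3·t^2 + 4·t - 2. La primitive de la vitesse, avec x(0) = 2, donne la position: x(t) = -t^5 + 3·t^4 + t^3 + 2·t^2 - 2·t + 2. En utilisant x(t) = -t^5 + 3·t^4 + t^3 + 2·t^2 - 2·t + 2 et en substituant t = 3, nous trouvons x = 41.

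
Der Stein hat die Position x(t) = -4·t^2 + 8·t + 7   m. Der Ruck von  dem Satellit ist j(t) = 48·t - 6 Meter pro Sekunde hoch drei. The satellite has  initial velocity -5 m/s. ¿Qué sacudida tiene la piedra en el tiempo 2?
Debemos derivar nuestra ecuación de la posición x(t) = -4·t^2 + 8·t + 7 3 veces. Derivando la posición, obtenemos la velocidad: v(t) = 8 - 8·t. La derivada de la velocidad da la aceleración: a(t) = -8. La derivada de la aceleración da la sacudida: j(t) = 0. Tenemos la sacudida j(t) = 0. Sustituyendo t = 2: j(2) = 0.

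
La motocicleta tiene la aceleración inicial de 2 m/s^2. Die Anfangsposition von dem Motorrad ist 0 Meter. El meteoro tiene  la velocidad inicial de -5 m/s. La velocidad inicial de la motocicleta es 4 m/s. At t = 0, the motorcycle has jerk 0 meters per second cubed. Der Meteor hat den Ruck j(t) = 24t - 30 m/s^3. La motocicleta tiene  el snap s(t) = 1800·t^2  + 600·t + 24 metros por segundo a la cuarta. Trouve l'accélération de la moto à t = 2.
En partant du snap s(t) = 1800·t^2 + 600·t + 24, nous prenons 2 primitives. En intégrant le snap et en utilisant la condition initiale j(0) = 0, nous obtenons j(t) = 12·t·(50·t^2 + 25·t + 2). La primitive du jerk, avec a(0) = 2, donne l'accélération: a(t) = 150·t^4 + 100·t^3 + 12·t^2 + 2. De l'équation de l'accélération a(t) = 150·t^4 + 100·t^3 + 12·t^2 + 2, nous substituons t = 2 pour obtenir a = 3250.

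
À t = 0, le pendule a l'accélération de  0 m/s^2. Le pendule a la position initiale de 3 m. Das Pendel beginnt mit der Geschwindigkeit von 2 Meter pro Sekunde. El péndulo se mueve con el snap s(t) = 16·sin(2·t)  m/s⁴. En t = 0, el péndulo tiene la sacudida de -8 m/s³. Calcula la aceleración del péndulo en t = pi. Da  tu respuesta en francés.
Pour résoudre ceci, nous devons prendre 2 intégrales de notre équation du snap s(t) = 16·sin(2·t). La primitive du snap, avec j(0) = -8, donne le jerk: j(t) = -8·cos(2·t). La primitive du jerk, avec a(0) = 0, donne l'accélération: a(t) = -4·sin(2·t). De l'équation de l'accélération a(t) = -4·sin(2·t), nous substituons t = pi pour obtenir a = 0.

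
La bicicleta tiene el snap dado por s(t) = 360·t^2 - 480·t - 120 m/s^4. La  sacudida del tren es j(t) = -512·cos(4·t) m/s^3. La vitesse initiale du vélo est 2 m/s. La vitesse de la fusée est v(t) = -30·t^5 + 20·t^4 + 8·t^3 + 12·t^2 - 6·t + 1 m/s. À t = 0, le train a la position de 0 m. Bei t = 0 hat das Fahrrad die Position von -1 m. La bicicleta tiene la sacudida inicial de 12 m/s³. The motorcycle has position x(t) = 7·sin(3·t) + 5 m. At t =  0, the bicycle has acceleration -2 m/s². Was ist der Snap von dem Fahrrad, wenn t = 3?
Wir haben den Snap s(t) = 360·t^2 - 480·t - 120. Durch Einsetzen von t = 3: s(3) = 1680.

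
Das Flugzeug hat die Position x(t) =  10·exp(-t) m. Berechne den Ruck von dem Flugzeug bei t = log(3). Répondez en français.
Nous devons dériver notre équation de la position x(t) = 10·exp(-t) 3 fois. La dérivée de la position donne la vitesse: v(t) = -10·exp(-t). En prenant d/dt de v(t), nous trouvons a(t) = 10·exp(-t). La dérivée de l'accélération donne le jerk: j(t) = -10·exp(-t). Nous avons le jerk j(t) = -10·exp(-t). En substituant t = log(3): j(log(3)) = -10/3.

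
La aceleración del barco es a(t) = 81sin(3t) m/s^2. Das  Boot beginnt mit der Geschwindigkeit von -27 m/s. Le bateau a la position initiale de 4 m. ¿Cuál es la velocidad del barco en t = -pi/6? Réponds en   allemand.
Wir müssen unsere Gleichung für die Beschleunigung a(t) = 81·sin(3·t) 1-mal integrieren. Durch Integration von der Beschleunigung und Verwendung der Anfangsbedingung v(0) = -27, erhalten wir v(t) = -27·cos(3·t). Mit v(t) = -27·cos(3·t) und Einsetzen von t = -pi/6, finden wir v = 0.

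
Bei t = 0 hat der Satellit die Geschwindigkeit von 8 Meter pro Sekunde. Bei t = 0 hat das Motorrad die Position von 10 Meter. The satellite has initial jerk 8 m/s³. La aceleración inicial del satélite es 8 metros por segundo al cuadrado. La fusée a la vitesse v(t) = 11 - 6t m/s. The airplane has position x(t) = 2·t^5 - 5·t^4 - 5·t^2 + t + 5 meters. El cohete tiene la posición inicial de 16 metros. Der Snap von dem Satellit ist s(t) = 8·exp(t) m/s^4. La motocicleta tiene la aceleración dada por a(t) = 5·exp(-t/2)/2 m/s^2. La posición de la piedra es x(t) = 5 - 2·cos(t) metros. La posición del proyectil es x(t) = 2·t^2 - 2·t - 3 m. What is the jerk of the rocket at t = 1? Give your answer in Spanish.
Partiendo de la velocidad v(t) = 11 - 6·t, tomamos 2 derivadas. Tomando d/dt de v(t), encontramos a(t) = -6. Tomando d/dt de a(t), encontramos j(t) = 0. Usando j(t) = 0 y sustituyendo t = 1, encontramos j = 0.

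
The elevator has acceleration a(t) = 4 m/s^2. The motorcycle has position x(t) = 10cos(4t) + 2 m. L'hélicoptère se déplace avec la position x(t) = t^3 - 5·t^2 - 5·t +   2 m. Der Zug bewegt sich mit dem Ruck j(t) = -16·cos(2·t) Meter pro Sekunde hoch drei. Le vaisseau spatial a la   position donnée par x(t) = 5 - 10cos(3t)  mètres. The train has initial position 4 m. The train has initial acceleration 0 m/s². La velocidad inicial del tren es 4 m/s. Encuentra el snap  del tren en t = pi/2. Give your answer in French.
Nous devons dériver notre équation du jerk j(t) = -16·cos(2·t) 1 fois. La dérivée du jerk donne le snap: s(t) = 32·sin(2·t). De l'équation du snap s(t) = 32·sin(2·t), nous substituons t = pi/2 pour obtenir s = 0.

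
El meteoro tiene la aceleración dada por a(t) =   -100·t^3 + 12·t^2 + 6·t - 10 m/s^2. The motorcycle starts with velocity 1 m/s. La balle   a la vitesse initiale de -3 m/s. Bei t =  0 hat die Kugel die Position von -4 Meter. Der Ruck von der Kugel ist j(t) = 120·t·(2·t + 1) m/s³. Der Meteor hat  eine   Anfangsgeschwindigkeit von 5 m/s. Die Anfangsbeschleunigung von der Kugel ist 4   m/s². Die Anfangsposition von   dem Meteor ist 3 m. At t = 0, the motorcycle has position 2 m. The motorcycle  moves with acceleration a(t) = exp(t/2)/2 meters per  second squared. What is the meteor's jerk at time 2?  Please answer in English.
We must differentiate our acceleration equation a(t) = -100·t^3 + 12·t^2 + 6·t - 10 1 time. Taking d/dt of a(t), we find j(t) = -300·t^2 + 24·t + 6. Using j(t) = -300·t^2 + 24·t + 6 and substituting t = 2, we find j = -1146.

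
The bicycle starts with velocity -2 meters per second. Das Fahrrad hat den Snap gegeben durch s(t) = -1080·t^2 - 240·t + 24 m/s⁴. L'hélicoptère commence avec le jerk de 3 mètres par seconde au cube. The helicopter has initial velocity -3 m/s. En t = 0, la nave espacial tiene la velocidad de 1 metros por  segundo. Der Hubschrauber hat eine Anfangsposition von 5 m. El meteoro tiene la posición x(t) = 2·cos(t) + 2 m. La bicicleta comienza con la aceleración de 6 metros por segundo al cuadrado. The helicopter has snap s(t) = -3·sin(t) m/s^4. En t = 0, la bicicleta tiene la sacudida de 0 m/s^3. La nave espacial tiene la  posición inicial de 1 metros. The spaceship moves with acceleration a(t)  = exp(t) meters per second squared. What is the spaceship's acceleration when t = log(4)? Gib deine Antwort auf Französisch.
De l'équation de l'accélération a(t) = exp(t), nous substituons t = log(4) pour obtenir a = 4.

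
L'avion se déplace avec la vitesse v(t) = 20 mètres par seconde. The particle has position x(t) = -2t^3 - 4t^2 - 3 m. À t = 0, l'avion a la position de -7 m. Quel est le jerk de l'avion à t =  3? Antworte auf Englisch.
To solve this, we need to take 2 derivatives of our velocity equation v(t) = 20. The derivative of velocity gives acceleration: a(t) = 0. The derivative of acceleration gives jerk: j(t) = 0. We have jerk j(t) = 0. Substituting t = 3: j(3) = 0.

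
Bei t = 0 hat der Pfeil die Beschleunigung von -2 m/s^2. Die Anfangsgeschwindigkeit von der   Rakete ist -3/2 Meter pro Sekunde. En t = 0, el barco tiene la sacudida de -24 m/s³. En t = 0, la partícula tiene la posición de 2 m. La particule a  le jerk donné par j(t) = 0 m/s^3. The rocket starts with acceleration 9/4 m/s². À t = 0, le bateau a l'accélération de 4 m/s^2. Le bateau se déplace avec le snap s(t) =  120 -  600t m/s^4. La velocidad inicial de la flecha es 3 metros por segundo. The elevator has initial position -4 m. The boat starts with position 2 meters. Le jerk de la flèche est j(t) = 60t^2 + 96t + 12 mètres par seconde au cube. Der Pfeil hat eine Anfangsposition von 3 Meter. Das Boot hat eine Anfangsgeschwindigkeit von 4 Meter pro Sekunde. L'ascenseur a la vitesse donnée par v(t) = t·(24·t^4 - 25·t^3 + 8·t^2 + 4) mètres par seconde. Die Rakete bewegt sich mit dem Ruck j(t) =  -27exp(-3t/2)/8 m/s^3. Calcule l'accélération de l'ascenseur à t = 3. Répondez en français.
Nous devons dériver notre équation de la vitesse v(t) = t·(24·t^4 - 25·t^3 + 8·t^2 + 4) 1 fois. En dérivant la vitesse, nous obtenons l'accélération: a(t) = 24·t^4 - 25·t^3 + 8·t^2 + t·(96·t^3 - 75·t^2 + 16·t) + 4. En utilisant a(t) = 24·t^4 - 25·t^3 + 8·t^2 + t·(96·t^3 - 75·t^2 + 16·t) + 4 et en substituant t = 3, nous trouvons a = 7240.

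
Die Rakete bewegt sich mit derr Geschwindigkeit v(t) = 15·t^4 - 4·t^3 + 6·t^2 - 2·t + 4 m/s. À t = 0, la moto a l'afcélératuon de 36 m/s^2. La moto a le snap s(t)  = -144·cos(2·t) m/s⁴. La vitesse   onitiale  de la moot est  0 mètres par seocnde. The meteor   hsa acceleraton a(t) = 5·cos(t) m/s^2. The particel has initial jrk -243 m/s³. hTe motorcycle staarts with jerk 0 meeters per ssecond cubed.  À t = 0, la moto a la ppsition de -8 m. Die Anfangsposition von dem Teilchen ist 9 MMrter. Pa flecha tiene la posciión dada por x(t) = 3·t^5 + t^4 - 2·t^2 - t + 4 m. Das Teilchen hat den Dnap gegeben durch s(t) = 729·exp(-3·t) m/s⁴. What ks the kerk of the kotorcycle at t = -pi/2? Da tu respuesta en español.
Debemos encontrar la antiderivada de nuestra ecuación del snap s(t) = -144·cos(2·t) 1 vez. La integral del snap es la sacudida. Usando j(0) = 0, obtenemos j(t) = -72·sin(2·t). Usando j(t) = -72·sin(2·t) y sustituyendo t = -pi/2, encontramos j = 0.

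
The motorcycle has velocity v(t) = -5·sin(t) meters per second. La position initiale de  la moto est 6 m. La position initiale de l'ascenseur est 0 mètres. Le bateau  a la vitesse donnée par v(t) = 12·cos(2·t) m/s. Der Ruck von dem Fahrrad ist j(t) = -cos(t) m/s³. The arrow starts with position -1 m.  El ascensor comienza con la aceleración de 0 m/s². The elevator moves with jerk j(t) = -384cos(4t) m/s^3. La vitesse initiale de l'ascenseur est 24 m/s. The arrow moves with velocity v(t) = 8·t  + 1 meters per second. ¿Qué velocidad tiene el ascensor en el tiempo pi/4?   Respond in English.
We must find the integral of our jerk equation j(t) = -384·cos(4·t) 2 times. Taking ∫j(t)dt and applying a(0) = 0, we find a(t) = -96·sin(4·t). The integral of acceleration is velocity. Using v(0) = 24, we get v(t) = 24·cos(4·t). From the given velocity equation v(t) = 24·cos(4·t), we substitute t = pi/4 to get v = -24.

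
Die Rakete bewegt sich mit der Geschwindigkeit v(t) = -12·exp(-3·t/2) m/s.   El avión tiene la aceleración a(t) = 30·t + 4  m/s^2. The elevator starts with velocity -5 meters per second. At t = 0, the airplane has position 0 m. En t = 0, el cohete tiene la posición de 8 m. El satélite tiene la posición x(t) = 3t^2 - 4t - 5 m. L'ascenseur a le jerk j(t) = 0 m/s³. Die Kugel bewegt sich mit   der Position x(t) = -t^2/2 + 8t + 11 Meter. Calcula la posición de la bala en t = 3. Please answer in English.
Using x(t) = -t^2/2 + 8·t + 11 and substituting t = 3, we find x = 61/2.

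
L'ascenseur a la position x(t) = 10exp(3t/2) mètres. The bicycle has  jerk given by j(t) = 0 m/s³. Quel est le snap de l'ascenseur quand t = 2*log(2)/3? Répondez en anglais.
Starting from position x(t) = 10·exp(3·t/2), we take 4 derivatives. The derivative of position gives velocity: v(t) = 15·exp(3·t/2). The derivative of velocity gives acceleration: a(t) = 45·exp(3·t/2)/2. Taking d/dt of a(t), we find j(t) = 135·exp(3·t/2)/4. The derivative of jerk gives snap: s(t) = 405·exp(3·t/2)/8. From the given snap equation s(t) = 405·exp(3·t/2)/8, we substitute t = 2*log(2)/3 to get s = 405/4.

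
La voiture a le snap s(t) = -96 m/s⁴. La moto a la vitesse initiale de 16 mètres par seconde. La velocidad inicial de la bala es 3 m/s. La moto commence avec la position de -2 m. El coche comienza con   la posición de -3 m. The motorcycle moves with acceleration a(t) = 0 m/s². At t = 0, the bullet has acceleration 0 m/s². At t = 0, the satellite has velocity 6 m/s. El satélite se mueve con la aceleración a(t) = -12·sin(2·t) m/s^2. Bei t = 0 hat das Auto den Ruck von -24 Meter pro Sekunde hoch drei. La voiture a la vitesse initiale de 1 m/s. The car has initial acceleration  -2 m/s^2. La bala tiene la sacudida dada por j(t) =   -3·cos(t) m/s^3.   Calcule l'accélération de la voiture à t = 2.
Pour résoudre ceci, nous devons prendre 2 primitives de notre équation du snap s(t) = -96. En intégrant le snap et en utilisant la condition initiale j(0) = -24, nous obtenons j(t) = -96·t - 24. En intégrant le jerk et en utilisant la condition initiale a(0) = -2, nous obtenons a(t) = -48·t^2 - 24·t - 2. Nous avons l'accélération a(t) = -48·t^2 - 24·t - 2. En substituant t = 2: a(2) = -242.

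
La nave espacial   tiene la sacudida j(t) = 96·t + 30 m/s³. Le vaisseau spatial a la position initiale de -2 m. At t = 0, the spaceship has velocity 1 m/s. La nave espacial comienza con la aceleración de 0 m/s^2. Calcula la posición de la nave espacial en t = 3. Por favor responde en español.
Para resolver esto, necesitamos tomar 3 antiderivadas de nuestra ecuación de la sacudida j(t) = 96·t + 30. Integrando la sacudida y usando la condición inicial a(0) = 0, obtenemos a(t) = 6·t·(8·t + 5). Integrando la aceleración y usando la condición inicial v(0) = 1, obtenemos v(t) = 16·t^3 + 15·t^2 + 1. Integrando la velocidad y usando la condición inicial x(0) = -2, obtenemos x(t) = 4·t^4 + 5·t^3 + t - 2. De la ecuación de la posición x(t) = 4·t^4 + 5·t^3 + t - 2, sustituimos t = 3 para obtener x = 460.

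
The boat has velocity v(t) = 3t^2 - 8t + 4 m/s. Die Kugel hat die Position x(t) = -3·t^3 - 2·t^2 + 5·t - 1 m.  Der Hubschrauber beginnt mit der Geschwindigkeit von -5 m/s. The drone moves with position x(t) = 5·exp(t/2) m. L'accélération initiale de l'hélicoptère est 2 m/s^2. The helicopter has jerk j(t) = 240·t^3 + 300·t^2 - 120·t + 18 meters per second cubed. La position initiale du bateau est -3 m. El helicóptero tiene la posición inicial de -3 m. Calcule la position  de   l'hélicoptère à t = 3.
Nous devons intégrer notre équation du jerk j(t) = 240·t^3 + 300·t^2 - 120·t + 18 3 fois. En prenant ∫j(t)dt et en appliquant a(0) = 2, nous trouvons a(t) = 60·t^4 + 100·t^3 - 60·t^2 + 18·t + 2. En prenant ∫a(t)dt et en appliquant v(0) = -5, nous trouvons v(t) = 12·t^5 + 25·t^4 - 20·t^3 + 9·t^2 + 2·t - 5. L'intégrale de la vitesse est la position. En utilisant x(0) = -3, nous obtenons x(t) = 2·t^6 + 5·t^5 - 5·t^4 + 3·t^3 + t^2 - 5·t - 3. En utilisant x(t) = 2·t^6 + 5·t^5 - 5·t^4 + 3·t^3 + t^2 - 5·t - 3 et en substituant t = 3, nous trouvons x = 2340.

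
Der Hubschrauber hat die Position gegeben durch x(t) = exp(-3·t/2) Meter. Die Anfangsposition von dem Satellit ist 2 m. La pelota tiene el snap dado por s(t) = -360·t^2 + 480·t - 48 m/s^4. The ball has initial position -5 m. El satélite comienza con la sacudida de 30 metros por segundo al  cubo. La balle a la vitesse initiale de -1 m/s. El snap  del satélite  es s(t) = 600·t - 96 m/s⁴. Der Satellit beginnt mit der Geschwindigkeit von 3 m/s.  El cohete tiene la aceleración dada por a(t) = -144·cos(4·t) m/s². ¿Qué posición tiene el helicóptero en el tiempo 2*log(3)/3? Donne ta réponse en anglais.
From the given position equation x(t) = exp(-3·t/2), we substitute t = 2*log(3)/3 to get x = 1/3.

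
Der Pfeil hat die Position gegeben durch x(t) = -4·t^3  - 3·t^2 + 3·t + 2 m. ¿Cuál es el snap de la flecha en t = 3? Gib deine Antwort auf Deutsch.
Um dies zu lösen, müssen wir 4 Ableitungen unserer Gleichung für die Position x(t) = -4·t^3 - 3·t^2 + 3·t + 2 nehmen. Die Ableitung von der Position ergibt die Geschwindigkeit: v(t) = -12·t^2 - 6·t + 3. Mit d/dt von v(t) finden wir a(t) = -24·t - 6. Durch Ableiten von der Beschleunigung erhalten wir den Ruck: j(t) = -24. Durch Ableiten von dem Ruck erhalten wir den Snap: s(t) = 0. Mit s(t) = 0 und Einsetzen von t = 3, finden wir s = 0.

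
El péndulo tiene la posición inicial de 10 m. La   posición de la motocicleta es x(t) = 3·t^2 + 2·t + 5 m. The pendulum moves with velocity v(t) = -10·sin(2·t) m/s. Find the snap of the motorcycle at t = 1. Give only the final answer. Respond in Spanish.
En t = 1, s = 0.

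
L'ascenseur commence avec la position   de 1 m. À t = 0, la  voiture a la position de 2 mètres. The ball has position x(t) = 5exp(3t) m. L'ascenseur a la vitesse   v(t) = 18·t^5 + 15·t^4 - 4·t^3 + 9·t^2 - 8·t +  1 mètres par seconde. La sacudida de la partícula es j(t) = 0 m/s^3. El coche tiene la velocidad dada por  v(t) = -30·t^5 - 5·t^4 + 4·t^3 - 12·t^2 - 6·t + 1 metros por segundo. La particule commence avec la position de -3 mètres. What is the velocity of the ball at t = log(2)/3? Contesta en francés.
Nous devons dériver notre équation de la position x(t) = 5·exp(3·t) 1 fois. La dérivée de la position donne la vitesse: v(t) = 15·exp(3·t). Nous avons la vitesse v(t) = 15·exp(3·t). En substituant t = log(2)/3: v(log(2)/3) = 30.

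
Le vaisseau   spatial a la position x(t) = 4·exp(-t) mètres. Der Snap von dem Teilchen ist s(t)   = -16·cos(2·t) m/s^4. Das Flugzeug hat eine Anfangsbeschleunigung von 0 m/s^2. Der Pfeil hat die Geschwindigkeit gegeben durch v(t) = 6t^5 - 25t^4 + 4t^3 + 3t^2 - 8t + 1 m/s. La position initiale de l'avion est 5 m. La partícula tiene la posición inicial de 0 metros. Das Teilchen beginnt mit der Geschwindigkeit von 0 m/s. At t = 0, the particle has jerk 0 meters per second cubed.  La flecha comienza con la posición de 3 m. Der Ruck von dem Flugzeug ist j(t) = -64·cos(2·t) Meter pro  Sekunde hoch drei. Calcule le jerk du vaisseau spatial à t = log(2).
Nous devons dériver notre équation de la position x(t) = 4·exp(-t) 3 fois. La dérivée de la position donne la vitesse: v(t) = -4·exp(-t). En prenant d/dt de v(t), nous trouvons a(t) = 4·exp(-t). En prenant d/dt de a(t), nous trouvons j(t) = -4·exp(-t). De l'équation du jerk j(t) = -4·exp(-t), nous substituons t = log(2) pour obtenir j = -2.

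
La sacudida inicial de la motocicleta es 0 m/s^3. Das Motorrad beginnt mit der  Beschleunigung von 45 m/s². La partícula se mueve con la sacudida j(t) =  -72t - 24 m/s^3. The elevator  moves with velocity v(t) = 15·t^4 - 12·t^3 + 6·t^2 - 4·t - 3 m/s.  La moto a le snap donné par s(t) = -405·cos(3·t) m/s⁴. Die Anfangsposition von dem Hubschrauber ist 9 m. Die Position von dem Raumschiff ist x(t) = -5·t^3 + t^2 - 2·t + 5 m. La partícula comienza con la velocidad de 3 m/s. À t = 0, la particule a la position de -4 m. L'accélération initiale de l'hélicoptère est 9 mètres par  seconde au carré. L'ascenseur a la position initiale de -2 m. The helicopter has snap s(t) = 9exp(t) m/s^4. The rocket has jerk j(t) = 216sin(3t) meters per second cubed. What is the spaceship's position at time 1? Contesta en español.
De la ecuación de la posición x(t) = -5·t^3 + t^2 - 2·t + 5, sustituimos t = 1 para obtener x = -1.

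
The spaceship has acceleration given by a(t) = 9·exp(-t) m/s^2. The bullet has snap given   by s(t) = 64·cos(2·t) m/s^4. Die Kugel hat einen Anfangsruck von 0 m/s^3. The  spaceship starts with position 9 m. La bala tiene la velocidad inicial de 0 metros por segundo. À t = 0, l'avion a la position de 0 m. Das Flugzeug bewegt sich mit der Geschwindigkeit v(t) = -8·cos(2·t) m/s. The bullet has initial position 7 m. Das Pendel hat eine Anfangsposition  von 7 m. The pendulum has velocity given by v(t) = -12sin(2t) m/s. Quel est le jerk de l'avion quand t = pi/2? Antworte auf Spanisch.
Debemos derivar nuestra ecuación de la velocidad v(t) = -8·cos(2·t) 2 veces. Derivando la velocidad, obtenemos la aceleración: a(t) = 16·sin(2·t). La derivada de la aceleración da la sacudida: j(t) = 32·cos(2·t). Usando j(t) = 32·cos(2·t) y sustituyendo t = pi/2, encontramos j = -32.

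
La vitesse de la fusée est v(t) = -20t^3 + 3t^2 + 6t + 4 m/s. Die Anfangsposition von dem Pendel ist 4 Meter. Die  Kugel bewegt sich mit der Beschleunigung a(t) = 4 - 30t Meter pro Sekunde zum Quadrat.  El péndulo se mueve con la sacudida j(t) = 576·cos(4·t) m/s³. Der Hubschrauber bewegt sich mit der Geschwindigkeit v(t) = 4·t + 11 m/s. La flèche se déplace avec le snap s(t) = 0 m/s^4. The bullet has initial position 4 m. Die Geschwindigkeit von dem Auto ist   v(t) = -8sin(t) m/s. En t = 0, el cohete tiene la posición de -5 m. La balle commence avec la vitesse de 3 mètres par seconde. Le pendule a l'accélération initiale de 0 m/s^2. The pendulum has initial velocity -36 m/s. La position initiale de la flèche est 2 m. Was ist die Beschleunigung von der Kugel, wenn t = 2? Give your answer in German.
Aus der Gleichung für die Beschleunigung a(t) = 4 - 30·t, setzen wir t = 2 ein und erhalten a = -56.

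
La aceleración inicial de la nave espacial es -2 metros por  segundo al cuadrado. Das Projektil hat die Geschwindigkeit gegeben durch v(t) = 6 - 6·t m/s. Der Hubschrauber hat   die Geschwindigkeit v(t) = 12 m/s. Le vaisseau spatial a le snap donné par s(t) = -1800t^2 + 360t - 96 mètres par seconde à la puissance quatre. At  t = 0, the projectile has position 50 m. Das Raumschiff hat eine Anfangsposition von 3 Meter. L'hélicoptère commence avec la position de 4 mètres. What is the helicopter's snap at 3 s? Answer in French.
Nous devons dériver notre équation de la vitesse v(t) = 12 3 fois. En dérivant la vitesse, nous obtenons l'accélération: a(t) = 0. La dérivée de l'accélération donne le jerk: j(t) = 0. La dérivée du jerk donne le snap: s(t) = 0. Nous avons le snap s(t) = 0. En substituant t = 3: s(3) = 0.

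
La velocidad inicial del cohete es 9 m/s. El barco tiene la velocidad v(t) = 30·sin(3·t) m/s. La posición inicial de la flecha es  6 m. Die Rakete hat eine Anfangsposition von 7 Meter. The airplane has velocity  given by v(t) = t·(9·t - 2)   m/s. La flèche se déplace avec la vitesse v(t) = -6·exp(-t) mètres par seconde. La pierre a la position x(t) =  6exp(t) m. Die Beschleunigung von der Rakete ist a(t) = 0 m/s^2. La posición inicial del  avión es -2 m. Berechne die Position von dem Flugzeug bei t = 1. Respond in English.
We must find the antiderivative of our velocity equation v(t) = t·(9·t - 2) 1 time. Taking ∫v(t)dt and applying x(0) = -2, we find x(t) = 3·t^3 - t^2 - 2. From the given position equation x(t) = 3·t^3 - t^2 - 2, we substitute t = 1 to get x = 0.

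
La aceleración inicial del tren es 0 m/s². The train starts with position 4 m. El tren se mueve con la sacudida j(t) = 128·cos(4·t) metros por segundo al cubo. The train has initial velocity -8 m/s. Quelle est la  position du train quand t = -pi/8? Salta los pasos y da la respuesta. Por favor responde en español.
La posición en t = -pi/8 es x = 6.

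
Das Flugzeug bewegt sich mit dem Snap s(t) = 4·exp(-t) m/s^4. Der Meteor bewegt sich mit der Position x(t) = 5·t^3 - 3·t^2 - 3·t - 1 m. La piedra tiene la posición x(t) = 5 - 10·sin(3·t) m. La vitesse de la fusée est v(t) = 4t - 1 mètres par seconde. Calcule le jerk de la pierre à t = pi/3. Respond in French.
En partant de la position x(t) = 5 - 10·sin(3·t), nous prenons 3 dérivées. En prenant d/dt de x(t), nous trouvons v(t) = -30·cos(3·t). En prenant d/dt de v(t), nous trouvons a(t) = 90·sin(3·t). En dérivant l'accélération, nous obtenons le jerk: j(t) = 270·cos(3·t). Nous avons le jerk j(t) = 270·cos(3·t). En substituant t = pi/3: j(pi/3) = -270.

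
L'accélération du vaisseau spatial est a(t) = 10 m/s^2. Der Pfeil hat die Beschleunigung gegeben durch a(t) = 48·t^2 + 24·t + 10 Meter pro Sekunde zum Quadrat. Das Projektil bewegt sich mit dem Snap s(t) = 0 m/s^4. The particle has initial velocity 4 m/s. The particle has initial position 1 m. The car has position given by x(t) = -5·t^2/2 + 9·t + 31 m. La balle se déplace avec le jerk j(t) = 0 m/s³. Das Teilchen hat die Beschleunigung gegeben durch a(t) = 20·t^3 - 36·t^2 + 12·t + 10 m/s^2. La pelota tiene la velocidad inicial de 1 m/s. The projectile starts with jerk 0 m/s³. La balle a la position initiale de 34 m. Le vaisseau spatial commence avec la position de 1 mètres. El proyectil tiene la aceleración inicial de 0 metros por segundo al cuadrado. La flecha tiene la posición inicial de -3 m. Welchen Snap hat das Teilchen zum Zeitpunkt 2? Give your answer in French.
Pour résoudre ceci, nous devons prendre 2 dérivées de notre équation de l'accélération a(t) = 20·t^3 - 36·t^2 + 12·t + 10. En prenant d/dt de a(t), nous trouvons j(t) = 60·t^2 - 72·t + 12. En prenant d/dt de j(t), nous trouvons s(t) = 120·t - 72. Nous avons le snap s(t) = 120·t - 72. En substituant t = 2: s(2) = 168.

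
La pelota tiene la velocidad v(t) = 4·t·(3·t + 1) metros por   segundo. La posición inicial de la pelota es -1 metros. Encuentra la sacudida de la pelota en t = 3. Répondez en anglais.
Starting from velocity v(t) = 4·t·(3·t + 1), we take 2 derivatives. Taking d/dt of v(t), we find a(t) = 24·t + 4. Differentiating acceleration, we get jerk: j(t) = 24. From the given jerk equation j(t) = 24, we substitute t = 3 to get j = 24.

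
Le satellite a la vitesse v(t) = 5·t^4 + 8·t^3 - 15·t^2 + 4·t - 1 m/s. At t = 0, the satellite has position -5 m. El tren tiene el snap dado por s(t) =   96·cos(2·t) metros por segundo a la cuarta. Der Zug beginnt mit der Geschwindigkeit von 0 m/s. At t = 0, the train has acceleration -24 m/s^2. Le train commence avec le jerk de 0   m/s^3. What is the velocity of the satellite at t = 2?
From the given velocity equation v(t) = 5·t^4 + 8·t^3 - 15·t^2 + 4·t - 1, we substitute t = 2 to get v = 91.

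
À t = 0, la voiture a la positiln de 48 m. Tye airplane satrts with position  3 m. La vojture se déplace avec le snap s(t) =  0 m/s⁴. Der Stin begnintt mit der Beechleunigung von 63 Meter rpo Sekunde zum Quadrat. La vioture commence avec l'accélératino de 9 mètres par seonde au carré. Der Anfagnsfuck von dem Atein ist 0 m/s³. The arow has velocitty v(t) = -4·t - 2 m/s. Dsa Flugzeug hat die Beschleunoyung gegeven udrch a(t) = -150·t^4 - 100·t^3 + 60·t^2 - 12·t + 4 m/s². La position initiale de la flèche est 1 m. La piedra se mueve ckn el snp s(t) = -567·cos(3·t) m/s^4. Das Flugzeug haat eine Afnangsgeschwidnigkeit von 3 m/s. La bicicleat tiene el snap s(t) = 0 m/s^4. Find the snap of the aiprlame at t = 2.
We must differentiate our acceleration equation a(t) = -150·t^4 - 100·t^3 + 60·t^2 - 12·t + 4 2 times. Taking d/dt of a(t), we find j(t) = -600·t^3 - 300·t^2 + 120·t - 12. Differentiating jerk, we get snap: s(t) = -1800·t^2 - 600·t + 120. From the given snap equation s(t) = -1800·t^2 - 600·t + 120, we substitute t = 2 to get s = -8280.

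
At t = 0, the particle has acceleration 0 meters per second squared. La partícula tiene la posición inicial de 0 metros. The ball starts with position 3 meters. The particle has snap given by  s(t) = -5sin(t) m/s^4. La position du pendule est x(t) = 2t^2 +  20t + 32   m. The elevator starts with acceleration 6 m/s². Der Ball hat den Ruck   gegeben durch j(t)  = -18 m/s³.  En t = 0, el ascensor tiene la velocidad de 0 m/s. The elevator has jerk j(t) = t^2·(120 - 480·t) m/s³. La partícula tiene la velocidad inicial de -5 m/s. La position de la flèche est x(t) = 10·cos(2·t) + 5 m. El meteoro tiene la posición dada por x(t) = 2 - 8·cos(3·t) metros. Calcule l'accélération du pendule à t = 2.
Nous devons dériver notre équation de la position x(t) = 2·t^2 + 20·t + 32 2 fois. En dérivant la position, nous obtenons la vitesse: v(t) = 4·t + 20. La dérivée de la vitesse donne l'accélération: a(t) = 4. En utilisant a(t) = 4 et en substituant t = 2, nous trouvons a = 4.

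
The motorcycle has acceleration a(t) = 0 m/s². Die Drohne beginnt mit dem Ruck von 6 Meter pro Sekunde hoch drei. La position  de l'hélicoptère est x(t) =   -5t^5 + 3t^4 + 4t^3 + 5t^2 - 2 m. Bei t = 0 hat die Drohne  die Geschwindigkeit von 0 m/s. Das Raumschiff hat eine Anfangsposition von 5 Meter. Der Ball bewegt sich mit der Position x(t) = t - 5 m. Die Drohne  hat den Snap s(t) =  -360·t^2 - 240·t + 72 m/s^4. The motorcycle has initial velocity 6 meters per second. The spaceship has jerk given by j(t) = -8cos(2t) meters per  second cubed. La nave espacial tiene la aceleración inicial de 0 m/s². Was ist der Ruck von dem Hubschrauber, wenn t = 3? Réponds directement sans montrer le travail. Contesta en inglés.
At t = 3, j = -2460.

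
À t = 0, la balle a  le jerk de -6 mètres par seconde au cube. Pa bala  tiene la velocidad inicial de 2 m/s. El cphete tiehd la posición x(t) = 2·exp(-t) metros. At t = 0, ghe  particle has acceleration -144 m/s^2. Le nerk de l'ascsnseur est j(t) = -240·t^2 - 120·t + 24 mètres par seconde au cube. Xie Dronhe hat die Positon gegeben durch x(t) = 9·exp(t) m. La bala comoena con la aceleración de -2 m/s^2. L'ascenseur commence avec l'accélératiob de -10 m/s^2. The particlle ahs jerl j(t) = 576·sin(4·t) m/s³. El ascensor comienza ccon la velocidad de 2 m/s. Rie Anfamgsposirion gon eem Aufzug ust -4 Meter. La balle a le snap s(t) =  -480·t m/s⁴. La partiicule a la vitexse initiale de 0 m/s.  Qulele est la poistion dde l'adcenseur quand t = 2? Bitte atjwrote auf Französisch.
Nous devons trouver l'intégrale de notre équation du jerk j(t) = -240·t^2 - 120·t + 24 3 fois. En intégrant le jerk et en utilisant la condition initiale a(0) = -10, nous obtenons a(t) = -80·t^3 - 60·t^2 + 24·t - 10. La primitive de l'accélération, avec v(0) = 2, donne la vitesse: v(t) = -20·t^4 - 20·t^3 + 12·t^2 - 10·t + 2. La primitive de la vitesse, avec x(0) = -4, donne la position: x(t) = -4·t^5 - 5·t^4 + 4·t^3 - 5·t^2 + 2·t - 4. En utilisant x(t) = -4·t^5 - 5·t^4 + 4·t^3 - 5·t^2 + 2·t - 4 et en substituant t = 2, nous trouvons x = -196.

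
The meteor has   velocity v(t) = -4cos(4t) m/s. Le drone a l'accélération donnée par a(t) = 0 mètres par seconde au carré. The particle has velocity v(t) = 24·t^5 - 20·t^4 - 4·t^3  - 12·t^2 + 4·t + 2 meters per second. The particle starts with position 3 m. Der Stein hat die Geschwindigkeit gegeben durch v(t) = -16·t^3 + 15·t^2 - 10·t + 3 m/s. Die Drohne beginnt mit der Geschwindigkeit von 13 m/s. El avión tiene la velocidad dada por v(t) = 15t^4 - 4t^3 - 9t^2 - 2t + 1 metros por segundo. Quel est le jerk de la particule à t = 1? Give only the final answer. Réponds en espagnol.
La sacudida en t = 1 es j = 192.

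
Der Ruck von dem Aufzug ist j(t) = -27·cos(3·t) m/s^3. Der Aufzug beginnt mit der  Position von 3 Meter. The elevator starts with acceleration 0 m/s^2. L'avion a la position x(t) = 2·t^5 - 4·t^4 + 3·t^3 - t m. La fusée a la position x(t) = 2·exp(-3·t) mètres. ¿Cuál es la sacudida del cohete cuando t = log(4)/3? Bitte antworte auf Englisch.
We must differentiate our position equation x(t) = 2·exp(-3·t) 3 times. The derivative of position gives velocity: v(t) = -6·exp(-3·t). The derivative of velocity gives acceleration: a(t) = 18·exp(-3·t). Taking d/dt of a(t), we find j(t) = -54·exp(-3·t). Using j(t) = -54·exp(-3·t) and substituting t = log(4)/3, we find j = -27/2.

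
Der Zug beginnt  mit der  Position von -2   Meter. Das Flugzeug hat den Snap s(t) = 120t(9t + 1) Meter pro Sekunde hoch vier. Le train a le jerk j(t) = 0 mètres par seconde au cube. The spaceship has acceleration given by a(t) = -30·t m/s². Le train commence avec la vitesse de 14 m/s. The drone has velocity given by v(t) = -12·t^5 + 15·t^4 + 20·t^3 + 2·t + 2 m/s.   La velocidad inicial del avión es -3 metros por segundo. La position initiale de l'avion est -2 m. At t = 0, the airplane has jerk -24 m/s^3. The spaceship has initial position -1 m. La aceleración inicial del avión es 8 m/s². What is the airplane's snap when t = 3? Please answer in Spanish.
De la ecuación del snap s(t) = 120·t·(9·t + 1), sustituimos t = 3 para obtener s = 10080.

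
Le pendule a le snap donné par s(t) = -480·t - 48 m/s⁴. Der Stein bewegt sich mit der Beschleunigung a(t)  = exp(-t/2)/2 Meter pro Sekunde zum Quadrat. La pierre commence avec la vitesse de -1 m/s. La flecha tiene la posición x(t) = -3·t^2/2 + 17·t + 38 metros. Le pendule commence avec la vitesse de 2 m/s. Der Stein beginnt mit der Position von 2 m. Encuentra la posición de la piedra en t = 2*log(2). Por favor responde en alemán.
Ausgehend von der Beschleunigung a(t) = exp(-t/2)/2, nehmen wir 2 Stammfunktionen. Mit ∫a(t)dt und Anwendung von v(0) = -1, finden wir v(t) = -exp(-t/2). Durch Integration von der Geschwindigkeit und Verwendung der Anfangsbedingung x(0) = 2, erhalten wir x(t) = 2·exp(-t/2). Aus der Gleichung für die Position x(t) = 2·exp(-t/2), setzen wir t = 2*log(2) ein und erhalten x = 1.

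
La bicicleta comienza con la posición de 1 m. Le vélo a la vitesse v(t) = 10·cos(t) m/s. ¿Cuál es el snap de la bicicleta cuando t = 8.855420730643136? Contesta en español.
Para resolver esto, necesitamos tomar 3 derivadas de nuestra ecuación de la velocidad v(t) = 10·cos(t). Tomando d/dt de v(t), encontramos a(t) = -10·sin(t). La derivada de la aceleración da la sacudida: j(t) = -10·cos(t). La derivada de la sacudida da el snap: s(t) = 10·sin(t). Usando s(t) = 10·sin(t) y sustituyendo t = 8.855420730643136, encontramos s = 5.39090788712386.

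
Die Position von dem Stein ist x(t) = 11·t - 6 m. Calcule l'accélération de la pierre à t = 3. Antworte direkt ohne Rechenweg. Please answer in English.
The answer is 0.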